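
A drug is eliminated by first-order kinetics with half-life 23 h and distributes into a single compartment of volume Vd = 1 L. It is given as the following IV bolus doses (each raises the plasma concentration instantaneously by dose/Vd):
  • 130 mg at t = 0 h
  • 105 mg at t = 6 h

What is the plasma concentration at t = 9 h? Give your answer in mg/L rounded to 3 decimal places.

195.041 mg/L

k = ln 2 / 23 = 0.03014 per h
Dose 1 (130 mg at t=0 h): 130·exp(−0.03014·9) = 99.117 mg/L
Dose 2 (105 mg at t=6 h): 105·exp(−0.03014·3) = 95.923 mg/L
C(9) = 99.117 + 95.923 = 195.041 mg/L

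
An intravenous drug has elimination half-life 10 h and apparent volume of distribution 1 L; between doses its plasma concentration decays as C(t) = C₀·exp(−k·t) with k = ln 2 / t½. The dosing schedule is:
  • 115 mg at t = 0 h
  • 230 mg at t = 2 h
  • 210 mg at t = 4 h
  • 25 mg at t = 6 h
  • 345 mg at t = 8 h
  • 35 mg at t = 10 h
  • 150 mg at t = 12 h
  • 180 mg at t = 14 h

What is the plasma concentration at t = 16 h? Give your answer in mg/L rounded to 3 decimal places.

720.617 mg/L

k = ln 2 / 10 = 0.06931 per h
Dose 1 (115 mg at t=0 h): 115·exp(−0.06931·16) = 37.936 mg/L
Dose 2 (230 mg at t=2 h): 230·exp(−0.06931·14) = 87.154 mg/L
Dose 3 (210 mg at t=4 h): 210·exp(−0.06931·12) = 91.408 mg/L
Dose 4 (25 mg at t=6 h): 25·exp(−0.06931·10) = 12.500 mg/L
Dose 5 (345 mg at t=8 h): 345·exp(−0.06931·8) = 198.150 mg/L
Dose 6 (35 mg at t=10 h): 35·exp(−0.06931·6) = 23.091 mg/L
Dose 7 (150 mg at t=12 h): 150·exp(−0.06931·4) = 113.679 mg/L
Dose 8 (180 mg at t=14 h): 180·exp(−0.06931·2) = 156.699 mg/L
C(16) = 37.936 + 87.154 + 91.408 + 12.500 + 198.150 + 23.091 + 113.679 + 156.699 = 720.617 mg/L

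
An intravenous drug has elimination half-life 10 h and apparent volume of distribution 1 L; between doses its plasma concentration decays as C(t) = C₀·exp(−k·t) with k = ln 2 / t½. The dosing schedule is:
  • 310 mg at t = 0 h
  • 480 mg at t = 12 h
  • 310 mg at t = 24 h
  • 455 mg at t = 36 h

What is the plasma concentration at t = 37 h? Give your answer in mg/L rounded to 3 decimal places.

k = ln 2 / 10 = 0.06931 per h
Dose 1 (310 mg at t=0 h): 310·exp(−0.06931·37) = 23.853 mg/L
Dose 2 (480 mg at t=12 h): 480·exp(−0.06931·25) = 84.853 mg/L
Dose 3 (310 mg at t=24 h): 310·exp(−0.06931·13) = 125.899 mg/L
Dose 4 (455 mg at t=36 h): 455·exp(−0.06931·1) = 424.530 mg/L
C(37) = 23.853 + 84.853 + 125.899 + 424.530 = 659.135 mg/L

659.135 mg/L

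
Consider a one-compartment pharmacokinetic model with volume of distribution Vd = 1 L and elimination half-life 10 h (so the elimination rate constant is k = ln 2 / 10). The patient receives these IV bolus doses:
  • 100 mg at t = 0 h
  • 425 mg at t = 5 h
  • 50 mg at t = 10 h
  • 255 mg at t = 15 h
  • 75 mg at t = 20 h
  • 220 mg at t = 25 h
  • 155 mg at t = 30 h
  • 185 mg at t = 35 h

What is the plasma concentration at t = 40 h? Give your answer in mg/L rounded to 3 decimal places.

k = ln 2 / 10 = 0.06931 per h
Dose 1 (100 mg at t=0 h): 100·exp(−0.06931·40) = 6.250 mg/L
Dose 2 (425 mg at t=5 h): 425·exp(−0.06931·35) = 37.565 mg/L
Dose 3 (50 mg at t=10 h): 50·exp(−0.06931·30) = 6.250 mg/L
Dose 4 (255 mg at t=15 h): 255·exp(−0.06931·25) = 45.078 mg/L
Dose 5 (75 mg at t=20 h): 75·exp(−0.06931·20) = 18.750 mg/L
Dose 6 (220 mg at t=25 h): 220·exp(−0.06931·15) = 77.782 mg/L
Dose 7 (155 mg at t=30 h): 155·exp(−0.06931·10) = 77.500 mg/L
Dose 8 (185 mg at t=35 h): 185·exp(−0.06931·5) = 130.815 mg/L
C(40) = 6.250 + 37.565 + 6.250 + 45.078 + 18.750 + 77.782 + 77.500 + 130.815 = 399.990 mg/L

399.990 mg/L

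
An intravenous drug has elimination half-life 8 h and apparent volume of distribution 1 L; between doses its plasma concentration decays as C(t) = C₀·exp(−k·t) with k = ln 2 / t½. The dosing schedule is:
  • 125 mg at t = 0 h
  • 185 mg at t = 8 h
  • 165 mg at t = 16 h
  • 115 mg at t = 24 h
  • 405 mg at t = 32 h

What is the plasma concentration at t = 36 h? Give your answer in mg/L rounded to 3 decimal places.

k = ln 2 / 8 = 0.08664 per h
Dose 1 (125 mg at t=0 h): 125·exp(−0.08664·36) = 5.524 mg/L
Dose 2 (185 mg at t=8 h): 185·exp(−0.08664·28) = 16.352 mg/L
Dose 3 (165 mg at t=16 h): 165·exp(−0.08664·20) = 29.168 mg/L
Dose 4 (115 mg at t=24 h): 115·exp(−0.08664·12) = 40.659 mg/L
Dose 5 (405 mg at t=32 h): 405·exp(−0.08664·4) = 286.378 mg/L
C(36) = 5.524 + 16.352 + 29.168 + 40.659 + 286.378 = 378.081 mg/L

378.081 mg/L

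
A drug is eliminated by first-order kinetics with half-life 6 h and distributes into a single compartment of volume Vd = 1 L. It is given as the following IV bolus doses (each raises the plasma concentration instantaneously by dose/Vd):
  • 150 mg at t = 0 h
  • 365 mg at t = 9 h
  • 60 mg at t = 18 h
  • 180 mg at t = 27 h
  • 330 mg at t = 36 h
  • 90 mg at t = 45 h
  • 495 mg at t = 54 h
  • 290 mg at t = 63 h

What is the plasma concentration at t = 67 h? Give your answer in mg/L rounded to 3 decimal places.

311.707 mg/L

k = ln 2 / 6 = 0.11552 per h
Dose 1 (150 mg at t=0 h): 150·exp(−0.11552·67) = 0.065 mg/L
Dose 2 (365 mg at t=9 h): 365·exp(−0.11552·58) = 0.449 mg/L
Dose 3 (60 mg at t=18 h): 60·exp(−0.11552·49) = 0.209 mg/L
Dose 4 (180 mg at t=27 h): 180·exp(−0.11552·40) = 1.772 mg/L
Dose 5 (330 mg at t=36 h): 330·exp(−0.11552·31) = 9.187 mg/L
Dose 6 (90 mg at t=45 h): 90·exp(−0.11552·22) = 7.087 mg/L
Dose 7 (495 mg at t=54 h): 495·exp(−0.11552·13) = 110.249 mg/L
Dose 8 (290 mg at t=63 h): 290·exp(−0.11552·4) = 182.689 mg/L
C(67) = 0.065 + 0.449 + 0.209 + 1.772 + 9.187 + 7.087 + 110.249 + 182.689 = 311.707 mg/L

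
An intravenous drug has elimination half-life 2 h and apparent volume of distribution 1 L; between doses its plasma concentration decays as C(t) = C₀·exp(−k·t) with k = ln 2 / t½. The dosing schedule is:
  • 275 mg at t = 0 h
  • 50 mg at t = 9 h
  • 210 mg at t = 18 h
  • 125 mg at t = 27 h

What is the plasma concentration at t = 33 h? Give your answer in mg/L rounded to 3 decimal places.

16.800 mg/L

k = ln 2 / 2 = 0.34657 per h
Dose 1 (275 mg at t=0 h): 275·exp(−0.34657·33) = 0.003 mg/L
Dose 2 (50 mg at t=9 h): 50·exp(−0.34657·24) = 0.012 mg/L
Dose 3 (210 mg at t=18 h): 210·exp(−0.34657·15) = 1.160 mg/L
Dose 4 (125 mg at t=27 h): 125·exp(−0.34657·6) = 15.625 mg/L
C(33) = 0.003 + 0.012 + 1.160 + 15.625 = 16.800 mg/L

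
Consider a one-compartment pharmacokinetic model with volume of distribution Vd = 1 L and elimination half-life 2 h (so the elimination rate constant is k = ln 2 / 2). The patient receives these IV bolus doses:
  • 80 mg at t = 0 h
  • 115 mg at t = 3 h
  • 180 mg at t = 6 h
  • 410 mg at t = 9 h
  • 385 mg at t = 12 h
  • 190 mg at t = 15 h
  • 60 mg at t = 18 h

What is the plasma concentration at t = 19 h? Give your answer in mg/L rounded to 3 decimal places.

139.317 mg/L

k = ln 2 / 2 = 0.34657 per h
Dose 1 (80 mg at t=0 h): 80·exp(−0.34657·19) = 0.110 mg/L
Dose 2 (115 mg at t=3 h): 115·exp(−0.34657·16) = 0.449 mg/L
Dose 3 (180 mg at t=6 h): 180·exp(−0.34657·13) = 1.989 mg/L
Dose 4 (410 mg at t=9 h): 410·exp(−0.34657·10) = 12.812 mg/L
Dose 5 (385 mg at t=12 h): 385·exp(−0.34657·7) = 34.030 mg/L
Dose 6 (190 mg at t=15 h): 190·exp(−0.34657·4) = 47.500 mg/L
Dose 7 (60 mg at t=18 h): 60·exp(−0.34657·1) = 42.426 mg/L
C(19) = 0.110 + 0.449 + 1.989 + 12.812 + 34.030 + 47.500 + 42.426 = 139.317 mg/L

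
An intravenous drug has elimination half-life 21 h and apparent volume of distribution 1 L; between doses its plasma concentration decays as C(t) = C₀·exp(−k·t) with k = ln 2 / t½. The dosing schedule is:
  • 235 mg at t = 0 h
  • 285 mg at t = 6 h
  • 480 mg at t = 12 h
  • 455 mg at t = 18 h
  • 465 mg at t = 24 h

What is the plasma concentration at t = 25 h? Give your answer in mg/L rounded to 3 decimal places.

1378.756 mg/L

k = ln 2 / 21 = 0.03301 per h
Dose 1 (235 mg at t=0 h): 235·exp(−0.03301·25) = 102.967 mg/L
Dose 2 (285 mg at t=6 h): 285·exp(−0.03301·19) = 152.224 mg/L
Dose 3 (480 mg at t=12 h): 480·exp(−0.03301·13) = 312.528 mg/L
Dose 4 (455 mg at t=18 h): 455·exp(−0.03301·7) = 361.134 mg/L
Dose 5 (465 mg at t=24 h): 465·exp(−0.03301·1) = 449.902 mg/L
C(25) = 102.967 + 152.224 + 312.528 + 361.134 + 449.902 = 1378.756 mg/L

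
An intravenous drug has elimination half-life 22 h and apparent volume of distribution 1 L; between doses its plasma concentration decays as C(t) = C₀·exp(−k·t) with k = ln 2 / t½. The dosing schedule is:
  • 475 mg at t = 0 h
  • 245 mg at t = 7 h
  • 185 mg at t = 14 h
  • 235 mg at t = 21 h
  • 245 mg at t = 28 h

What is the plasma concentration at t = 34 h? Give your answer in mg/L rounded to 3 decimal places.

724.713 mg/L

k = ln 2 / 22 = 0.03151 per h
Dose 1 (475 mg at t=0 h): 475·exp(−0.03151·34) = 162.729 mg/L
Dose 2 (245 mg at t=7 h): 245·exp(−0.03151·27) = 104.645 mg/L
Dose 3 (185 mg at t=14 h): 185·exp(−0.03151·20) = 98.516 mg/L
Dose 4 (235 mg at t=21 h): 235·exp(−0.03151·13) = 156.022 mg/L
Dose 5 (245 mg at t=28 h): 245·exp(−0.03151·6) = 202.800 mg/L
C(34) = 162.729 + 104.645 + 98.516 + 156.022 + 202.800 = 724.713 mg/L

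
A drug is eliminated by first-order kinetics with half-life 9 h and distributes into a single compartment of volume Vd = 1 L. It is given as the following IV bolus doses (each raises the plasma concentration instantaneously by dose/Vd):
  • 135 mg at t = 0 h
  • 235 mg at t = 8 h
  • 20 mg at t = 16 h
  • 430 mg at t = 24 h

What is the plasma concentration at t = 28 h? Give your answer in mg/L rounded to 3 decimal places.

389.917 mg/L

k = ln 2 / 9 = 0.07702 per h
Dose 1 (135 mg at t=0 h): 135·exp(−0.07702·28) = 15.624 mg/L
Dose 2 (235 mg at t=8 h): 235·exp(−0.07702·20) = 50.363 mg/L
Dose 3 (20 mg at t=16 h): 20·exp(−0.07702·12) = 7.937 mg/L
Dose 4 (430 mg at t=24 h): 430·exp(−0.07702·4) = 315.993 mg/L
C(28) = 15.624 + 50.363 + 7.937 + 315.993 = 389.917 mg/L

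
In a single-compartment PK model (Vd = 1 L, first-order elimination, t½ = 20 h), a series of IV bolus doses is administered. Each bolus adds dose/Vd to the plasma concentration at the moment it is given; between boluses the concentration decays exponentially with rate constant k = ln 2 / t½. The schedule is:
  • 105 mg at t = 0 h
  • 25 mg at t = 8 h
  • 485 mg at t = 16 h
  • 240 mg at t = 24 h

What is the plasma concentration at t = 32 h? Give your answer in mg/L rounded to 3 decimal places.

505.964 mg/L

k = ln 2 / 20 = 0.03466 per h
Dose 1 (105 mg at t=0 h): 105·exp(−0.03466·32) = 34.637 mg/L
Dose 2 (25 mg at t=8 h): 25·exp(−0.03466·24) = 10.882 mg/L
Dose 3 (485 mg at t=16 h): 485·exp(−0.03466·16) = 278.559 mg/L
Dose 4 (240 mg at t=24 h): 240·exp(−0.03466·8) = 181.886 mg/L
C(32) = 34.637 + 10.882 + 278.559 + 181.886 = 505.964 mg/L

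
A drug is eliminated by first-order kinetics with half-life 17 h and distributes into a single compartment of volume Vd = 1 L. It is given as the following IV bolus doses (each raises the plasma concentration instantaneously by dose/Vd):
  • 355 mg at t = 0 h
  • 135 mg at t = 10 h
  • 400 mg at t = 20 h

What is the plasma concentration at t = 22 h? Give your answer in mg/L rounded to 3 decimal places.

596.204 mg/L

k = ln 2 / 17 = 0.04077 per h
Dose 1 (355 mg at t=0 h): 355·exp(−0.04077·22) = 144.764 mg/L
Dose 2 (135 mg at t=10 h): 135·exp(−0.04077·12) = 82.764 mg/L
Dose 3 (400 mg at t=20 h): 400·exp(−0.04077·2) = 368.676 mg/L
C(22) = 144.764 + 82.764 + 368.676 = 596.204 mg/L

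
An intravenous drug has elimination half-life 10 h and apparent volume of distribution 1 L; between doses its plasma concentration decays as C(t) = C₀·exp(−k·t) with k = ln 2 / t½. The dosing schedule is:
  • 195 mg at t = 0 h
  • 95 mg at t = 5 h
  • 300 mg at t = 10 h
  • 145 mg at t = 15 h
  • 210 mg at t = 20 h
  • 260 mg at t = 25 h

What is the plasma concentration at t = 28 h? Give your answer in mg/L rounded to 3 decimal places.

k = ln 2 / 10 = 0.06931 per h
Dose 1 (195 mg at t=0 h): 195·exp(−0.06931·28) = 28.000 mg/L
Dose 2 (95 mg at t=5 h): 95·exp(−0.06931·23) = 19.291 mg/L
Dose 3 (300 mg at t=10 h): 300·exp(−0.06931·18) = 86.152 mg/L
Dose 4 (145 mg at t=15 h): 145·exp(−0.06931·13) = 58.888 mg/L
Dose 5 (210 mg at t=20 h): 210·exp(−0.06931·8) = 120.613 mg/L
Dose 6 (260 mg at t=25 h): 260·exp(−0.06931·3) = 211.186 mg/L
C(28) = 28.000 + 19.291 + 86.152 + 58.888 + 120.613 + 211.186 = 524.130 mg/L

524.130 mg/L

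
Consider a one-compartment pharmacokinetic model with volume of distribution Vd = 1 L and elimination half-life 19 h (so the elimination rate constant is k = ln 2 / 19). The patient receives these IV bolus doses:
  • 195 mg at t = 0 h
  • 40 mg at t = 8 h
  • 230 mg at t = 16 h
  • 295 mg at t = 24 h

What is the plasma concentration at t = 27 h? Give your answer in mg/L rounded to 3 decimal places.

511.213 mg/L

k = ln 2 / 19 = 0.03648 per h
Dose 1 (195 mg at t=0 h): 195·exp(−0.03648·27) = 72.821 mg/L
Dose 2 (40 mg at t=8 h): 40·exp(−0.03648·19) = 20.000 mg/L
Dose 3 (230 mg at t=16 h): 230·exp(−0.03648·11) = 153.974 mg/L
Dose 4 (295 mg at t=24 h): 295·exp(−0.03648·3) = 264.418 mg/L
C(27) = 72.821 + 20.000 + 153.974 + 264.418 = 511.213 mg/L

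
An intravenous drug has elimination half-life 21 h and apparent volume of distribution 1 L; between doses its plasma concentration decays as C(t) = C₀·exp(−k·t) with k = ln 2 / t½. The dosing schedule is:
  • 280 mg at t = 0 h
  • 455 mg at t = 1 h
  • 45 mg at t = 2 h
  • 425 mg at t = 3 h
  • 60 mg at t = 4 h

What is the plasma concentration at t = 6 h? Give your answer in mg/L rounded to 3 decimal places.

k = ln 2 / 21 = 0.03301 per h
Dose 1 (280 mg at t=0 h): 280·exp(−0.03301·6) = 229.694 mg/L
Dose 2 (455 mg at t=1 h): 455·exp(−0.03301·5) = 385.778 mg/L
Dose 3 (45 mg at t=2 h): 45·exp(−0.03301·4) = 39.434 mg/L
Dose 4 (425 mg at t=3 h): 425·exp(−0.03301·3) = 384.933 mg/L
Dose 5 (60 mg at t=4 h): 60·exp(−0.03301·2) = 56.167 mg/L
C(6) = 229.694 + 385.778 + 39.434 + 384.933 + 56.167 = 1096.006 mg/L

1096.006 mg/L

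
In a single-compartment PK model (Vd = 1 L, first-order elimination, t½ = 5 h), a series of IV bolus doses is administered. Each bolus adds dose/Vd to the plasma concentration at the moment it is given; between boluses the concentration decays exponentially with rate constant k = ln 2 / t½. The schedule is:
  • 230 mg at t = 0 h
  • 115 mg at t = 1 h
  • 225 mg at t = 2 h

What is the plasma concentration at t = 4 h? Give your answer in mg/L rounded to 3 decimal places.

k = ln 2 / 5 = 0.13863 per h
Dose 1 (230 mg at t=0 h): 230·exp(−0.13863·4) = 132.100 mg/L
Dose 2 (115 mg at t=1 h): 115·exp(−0.13863·3) = 75.872 mg/L
Dose 3 (225 mg at t=2 h): 225·exp(−0.13863·2) = 170.518 mg/L
C(4) = 132.100 + 75.872 + 170.518 = 378.490 mg/L

378.490 mg/L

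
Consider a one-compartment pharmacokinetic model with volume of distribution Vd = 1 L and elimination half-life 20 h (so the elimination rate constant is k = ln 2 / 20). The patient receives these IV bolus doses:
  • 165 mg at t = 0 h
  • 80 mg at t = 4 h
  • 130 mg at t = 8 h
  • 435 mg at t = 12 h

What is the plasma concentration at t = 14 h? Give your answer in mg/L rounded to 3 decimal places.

k = ln 2 / 20 = 0.03466 per h
Dose 1 (165 mg at t=0 h): 165·exp(−0.03466·14) = 101.569 mg/L
Dose 2 (80 mg at t=4 h): 80·exp(−0.03466·10) = 56.569 mg/L
Dose 3 (130 mg at t=8 h): 130·exp(−0.03466·6) = 105.593 mg/L
Dose 4 (435 mg at t=12 h): 435·exp(−0.03466·2) = 405.869 mg/L
C(14) = 101.569 + 56.569 + 105.593 + 405.869 = 669.600 mg/L

669.600 mg/L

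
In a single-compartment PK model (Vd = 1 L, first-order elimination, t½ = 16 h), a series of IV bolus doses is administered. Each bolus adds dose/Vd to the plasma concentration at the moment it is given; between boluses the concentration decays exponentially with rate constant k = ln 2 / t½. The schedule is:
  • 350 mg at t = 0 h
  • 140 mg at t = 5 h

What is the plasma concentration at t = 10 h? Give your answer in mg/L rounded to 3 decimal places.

k = ln 2 / 16 = 0.04332 per h
Dose 1 (350 mg at t=0 h): 350·exp(−0.04332·10) = 226.947 mg/L
Dose 2 (140 mg at t=5 h): 140·exp(−0.04332·5) = 112.734 mg/L
C(10) = 226.947 + 112.734 = 339.681 mg/L

339.681 mg/L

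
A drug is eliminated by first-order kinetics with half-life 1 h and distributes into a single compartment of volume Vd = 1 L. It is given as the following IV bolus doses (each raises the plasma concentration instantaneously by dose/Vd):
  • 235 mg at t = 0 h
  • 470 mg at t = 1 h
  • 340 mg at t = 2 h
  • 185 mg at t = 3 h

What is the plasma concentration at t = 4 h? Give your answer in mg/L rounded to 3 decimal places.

250.938 mg/L

k = ln 2 / 1 = 0.69315 per h
Dose 1 (235 mg at t=0 h): 235·exp(−0.69315·4) = 14.688 mg/L
Dose 2 (470 mg at t=1 h): 470·exp(−0.69315·3) = 58.750 mg/L
Dose 3 (340 mg at t=2 h): 340·exp(−0.69315·2) = 85.000 mg/L
Dose 4 (185 mg at t=3 h): 185·exp(−0.69315·1) = 92.500 mg/L
C(4) = 14.688 + 58.750 + 85.000 + 92.500 = 250.938 mg/L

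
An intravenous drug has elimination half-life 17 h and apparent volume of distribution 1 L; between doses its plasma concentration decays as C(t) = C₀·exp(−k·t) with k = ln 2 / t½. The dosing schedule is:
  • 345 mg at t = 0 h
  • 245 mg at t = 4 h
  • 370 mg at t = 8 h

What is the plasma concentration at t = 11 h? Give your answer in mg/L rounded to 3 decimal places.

k = ln 2 / 17 = 0.04077 per h
Dose 1 (345 mg at t=0 h): 345·exp(−0.04077·11) = 220.310 mg/L
Dose 2 (245 mg at t=4 h): 245·exp(−0.04077·7) = 184.167 mg/L
Dose 3 (370 mg at t=8 h): 370·exp(−0.04077·3) = 327.400 mg/L
C(11) = 220.310 + 184.167 + 327.400 = 731.878 mg/L

731.878 mg/L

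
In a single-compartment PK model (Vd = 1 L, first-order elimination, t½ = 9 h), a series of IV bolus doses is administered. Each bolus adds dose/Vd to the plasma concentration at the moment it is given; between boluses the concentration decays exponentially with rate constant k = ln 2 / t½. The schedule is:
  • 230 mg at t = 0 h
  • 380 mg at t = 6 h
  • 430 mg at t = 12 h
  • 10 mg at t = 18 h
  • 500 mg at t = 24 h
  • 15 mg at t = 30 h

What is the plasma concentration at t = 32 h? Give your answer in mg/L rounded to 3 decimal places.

449.293 mg/L

k = ln 2 / 9 = 0.07702 per h
Dose 1 (230 mg at t=0 h): 230·exp(−0.07702·32) = 19.561 mg/L
Dose 2 (380 mg at t=6 h): 380·exp(−0.07702·26) = 51.303 mg/L
Dose 3 (430 mg at t=12 h): 430·exp(−0.07702·20) = 92.154 mg/L
Dose 4 (10 mg at t=18 h): 10·exp(−0.07702·14) = 3.402 mg/L
Dose 5 (500 mg at t=24 h): 500·exp(−0.07702·8) = 270.015 mg/L
Dose 6 (15 mg at t=30 h): 15·exp(−0.07702·2) = 12.859 mg/L
C(32) = 19.561 + 51.303 + 92.154 + 3.402 + 270.015 + 12.859 = 449.293 mg/L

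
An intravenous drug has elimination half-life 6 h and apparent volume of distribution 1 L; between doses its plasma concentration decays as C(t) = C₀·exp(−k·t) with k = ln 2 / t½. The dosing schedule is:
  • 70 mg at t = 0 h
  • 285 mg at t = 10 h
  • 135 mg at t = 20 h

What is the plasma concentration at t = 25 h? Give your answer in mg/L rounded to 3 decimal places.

k = ln 2 / 6 = 0.11552 per h
Dose 1 (70 mg at t=0 h): 70·exp(−0.11552·25) = 3.898 mg/L
Dose 2 (285 mg at t=10 h): 285·exp(−0.11552·15) = 50.381 mg/L
Dose 3 (135 mg at t=20 h): 135·exp(−0.11552·5) = 75.766 mg/L
C(25) = 3.898 + 50.381 + 75.766 = 130.045 mg/L

130.045 mg/L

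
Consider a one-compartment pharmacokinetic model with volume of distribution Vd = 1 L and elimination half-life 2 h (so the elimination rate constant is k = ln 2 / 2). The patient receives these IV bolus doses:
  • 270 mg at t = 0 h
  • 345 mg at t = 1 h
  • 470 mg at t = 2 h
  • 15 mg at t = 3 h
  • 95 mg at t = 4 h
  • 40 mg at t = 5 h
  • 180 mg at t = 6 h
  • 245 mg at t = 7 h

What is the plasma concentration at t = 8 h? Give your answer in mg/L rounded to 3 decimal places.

409.904 mg/L

k = ln 2 / 2 = 0.34657 per h
Dose 1 (270 mg at t=0 h): 270·exp(−0.34657·8) = 16.875 mg/L
Dose 2 (345 mg at t=1 h): 345·exp(−0.34657·7) = 30.494 mg/L
Dose 3 (470 mg at t=2 h): 470·exp(−0.34657·6) = 58.750 mg/L
Dose 4 (15 mg at t=3 h): 15·exp(−0.34657·5) = 2.652 mg/L
Dose 5 (95 mg at t=4 h): 95·exp(−0.34657·4) = 23.750 mg/L
Dose 6 (40 mg at t=5 h): 40·exp(−0.34657·3) = 14.142 mg/L
Dose 7 (180 mg at t=6 h): 180·exp(−0.34657·2) = 90.000 mg/L
Dose 8 (245 mg at t=7 h): 245·exp(−0.34657·1) = 173.241 mg/L
C(8) = 16.875 + 30.494 + 58.750 + 2.652 + 23.750 + 14.142 + 90.000 + 173.241 = 409.904 mg/L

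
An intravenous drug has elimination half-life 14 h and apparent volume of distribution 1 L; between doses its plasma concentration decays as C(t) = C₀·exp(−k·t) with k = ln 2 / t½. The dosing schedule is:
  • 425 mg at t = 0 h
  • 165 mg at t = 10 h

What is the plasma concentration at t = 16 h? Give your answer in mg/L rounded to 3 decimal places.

k = ln 2 / 14 = 0.04951 per h
Dose 1 (425 mg at t=0 h): 425·exp(−0.04951·16) = 192.466 mg/L
Dose 2 (165 mg at t=10 h): 165·exp(−0.04951·6) = 122.595 mg/L
C(16) = 192.466 + 122.595 = 315.061 mg/L

315.061 mg/L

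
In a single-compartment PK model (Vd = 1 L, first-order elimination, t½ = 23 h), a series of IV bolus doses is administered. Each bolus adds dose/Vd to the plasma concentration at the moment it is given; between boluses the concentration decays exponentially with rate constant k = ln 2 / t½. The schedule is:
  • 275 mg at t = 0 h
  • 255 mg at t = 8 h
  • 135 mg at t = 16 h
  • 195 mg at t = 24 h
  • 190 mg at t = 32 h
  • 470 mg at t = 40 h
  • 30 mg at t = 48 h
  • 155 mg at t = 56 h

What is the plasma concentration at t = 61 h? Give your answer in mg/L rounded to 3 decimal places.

676.574 mg/L

k = ln 2 / 23 = 0.03014 per h
Dose 1 (275 mg at t=0 h): 275·exp(−0.03014·61) = 43.747 mg/L
Dose 2 (255 mg at t=8 h): 255·exp(−0.03014·53) = 51.625 mg/L
Dose 3 (135 mg at t=16 h): 135·exp(−0.03014·45) = 34.783 mg/L
Dose 4 (195 mg at t=24 h): 195·exp(−0.03014·37) = 63.939 mg/L
Dose 5 (190 mg at t=32 h): 190·exp(−0.03014·29) = 79.286 mg/L
Dose 6 (470 mg at t=40 h): 470·exp(−0.03014·21) = 249.600 mg/L
Dose 7 (30 mg at t=48 h): 30·exp(−0.03014·13) = 20.276 mg/L
Dose 8 (155 mg at t=56 h): 155·exp(−0.03014·5) = 133.318 mg/L
C(61) = 43.747 + 51.625 + 34.783 + 63.939 + 79.286 + 249.600 + 20.276 + 133.318 = 676.574 mg/L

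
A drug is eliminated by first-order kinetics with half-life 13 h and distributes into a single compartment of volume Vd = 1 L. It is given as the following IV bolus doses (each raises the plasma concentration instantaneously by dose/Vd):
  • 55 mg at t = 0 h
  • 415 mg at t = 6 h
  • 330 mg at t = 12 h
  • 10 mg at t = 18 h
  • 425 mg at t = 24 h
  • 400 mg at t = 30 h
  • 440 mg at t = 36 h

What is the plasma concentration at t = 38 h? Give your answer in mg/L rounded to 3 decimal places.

1026.602 mg/L

k = ln 2 / 13 = 0.05332 per h
Dose 1 (55 mg at t=0 h): 55·exp(−0.05332·38) = 7.252 mg/L
Dose 2 (415 mg at t=6 h): 415·exp(−0.05332·32) = 75.344 mg/L
Dose 3 (330 mg at t=12 h): 330·exp(−0.05332·26) = 82.500 mg/L
Dose 4 (10 mg at t=18 h): 10·exp(−0.05332·20) = 3.443 mg/L
Dose 5 (425 mg at t=24 h): 425·exp(−0.05332·14) = 201.466 mg/L
Dose 6 (400 mg at t=30 h): 400·exp(−0.05332·8) = 261.102 mg/L
Dose 7 (440 mg at t=36 h): 440·exp(−0.05332·2) = 395.494 mg/L
C(38) = 7.252 + 75.344 + 82.500 + 3.443 + 201.466 + 261.102 + 395.494 = 1026.602 mg/L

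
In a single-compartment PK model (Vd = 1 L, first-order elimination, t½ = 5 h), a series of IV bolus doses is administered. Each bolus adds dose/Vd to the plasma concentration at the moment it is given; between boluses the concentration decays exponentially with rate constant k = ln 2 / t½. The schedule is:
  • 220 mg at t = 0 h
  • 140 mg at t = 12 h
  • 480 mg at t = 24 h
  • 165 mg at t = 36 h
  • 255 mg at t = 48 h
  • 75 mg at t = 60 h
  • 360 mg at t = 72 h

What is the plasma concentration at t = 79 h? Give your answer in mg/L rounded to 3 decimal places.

k = ln 2 / 5 = 0.13863 per h
Dose 1 (220 mg at t=0 h): 220·exp(−0.13863·79) = 0.004 mg/L
Dose 2 (140 mg at t=12 h): 140·exp(−0.13863·67) = 0.013 mg/L
Dose 3 (480 mg at t=24 h): 480·exp(−0.13863·55) = 0.234 mg/L
Dose 4 (165 mg at t=36 h): 165·exp(−0.13863·43) = 0.425 mg/L
Dose 5 (255 mg at t=48 h): 255·exp(−0.13863·31) = 3.469 mg/L
Dose 6 (75 mg at t=60 h): 75·exp(−0.13863·19) = 5.385 mg/L
Dose 7 (360 mg at t=72 h): 360·exp(−0.13863·7) = 136.414 mg/L
C(79) = 0.004 + 0.013 + 0.234 + 0.425 + 3.469 + 5.385 + 136.414 = 145.944 mg/L

145.944 mg/L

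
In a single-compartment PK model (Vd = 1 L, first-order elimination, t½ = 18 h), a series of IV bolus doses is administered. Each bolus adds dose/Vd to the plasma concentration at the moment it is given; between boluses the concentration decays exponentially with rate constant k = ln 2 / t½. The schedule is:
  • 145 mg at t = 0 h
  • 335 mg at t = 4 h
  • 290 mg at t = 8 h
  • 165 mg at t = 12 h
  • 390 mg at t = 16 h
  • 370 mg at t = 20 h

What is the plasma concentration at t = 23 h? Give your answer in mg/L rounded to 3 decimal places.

1119.238 mg/L

k = ln 2 / 18 = 0.03851 per h
Dose 1 (145 mg at t=0 h): 145·exp(−0.03851·23) = 59.802 mg/L
Dose 2 (335 mg at t=4 h): 335·exp(−0.03851·19) = 161.172 mg/L
Dose 3 (290 mg at t=8 h): 290·exp(−0.03851·15) = 162.757 mg/L
Dose 4 (165 mg at t=12 h): 165·exp(−0.03851·11) = 108.024 mg/L
Dose 5 (390 mg at t=16 h): 390·exp(−0.03851·7) = 297.850 mg/L
Dose 6 (370 mg at t=20 h): 370·exp(−0.03851·3) = 329.633 mg/L
C(23) = 59.802 + 161.172 + 162.757 + 108.024 + 297.850 + 329.633 = 1119.238 mg/L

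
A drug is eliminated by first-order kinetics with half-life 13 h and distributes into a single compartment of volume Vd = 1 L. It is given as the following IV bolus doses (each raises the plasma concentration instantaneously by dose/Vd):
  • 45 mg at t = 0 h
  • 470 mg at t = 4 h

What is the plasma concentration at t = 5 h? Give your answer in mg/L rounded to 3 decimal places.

480.066 mg/L

k = ln 2 / 13 = 0.05332 per h
Dose 1 (45 mg at t=0 h): 45·exp(−0.05332·5) = 34.469 mg/L
Dose 2 (470 mg at t=4 h): 470·exp(−0.05332·1) = 445.596 mg/L
C(5) = 34.469 + 445.596 = 480.066 mg/L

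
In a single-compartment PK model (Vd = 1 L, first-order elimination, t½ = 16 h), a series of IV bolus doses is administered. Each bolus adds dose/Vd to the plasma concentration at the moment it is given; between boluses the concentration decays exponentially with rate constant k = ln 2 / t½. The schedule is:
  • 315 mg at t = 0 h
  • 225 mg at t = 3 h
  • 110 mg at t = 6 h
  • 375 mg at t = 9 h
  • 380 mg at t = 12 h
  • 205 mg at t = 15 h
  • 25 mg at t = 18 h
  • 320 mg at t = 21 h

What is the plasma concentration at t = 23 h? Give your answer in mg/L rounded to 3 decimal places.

1162.522 mg/L

k = ln 2 / 16 = 0.04332 per h
Dose 1 (315 mg at t=0 h): 315·exp(−0.04332·23) = 116.300 mg/L
Dose 2 (225 mg at t=3 h): 225·exp(−0.04332·20) = 94.601 mg/L
Dose 3 (110 mg at t=6 h): 110·exp(−0.04332·17) = 52.668 mg/L
Dose 4 (375 mg at t=9 h): 375·exp(−0.04332·14) = 204.470 mg/L
Dose 5 (380 mg at t=12 h): 380·exp(−0.04332·11) = 235.953 mg/L
Dose 6 (205 mg at t=15 h): 205·exp(−0.04332·8) = 144.957 mg/L
Dose 7 (25 mg at t=18 h): 25·exp(−0.04332·5) = 20.131 mg/L
Dose 8 (320 mg at t=21 h): 320·exp(−0.04332·2) = 293.441 mg/L
C(23) = 116.300 + 94.601 + 52.668 + 204.470 + 235.953 + 144.957 + 20.131 + 293.441 = 1162.522 mg/L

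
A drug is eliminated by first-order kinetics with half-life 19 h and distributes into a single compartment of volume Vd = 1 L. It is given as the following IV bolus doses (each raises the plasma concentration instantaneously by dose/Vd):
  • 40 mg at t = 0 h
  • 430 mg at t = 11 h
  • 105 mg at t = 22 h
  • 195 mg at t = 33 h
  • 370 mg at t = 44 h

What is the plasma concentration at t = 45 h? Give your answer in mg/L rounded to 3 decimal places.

k = ln 2 / 19 = 0.03648 per h
Dose 1 (40 mg at t=0 h): 40·exp(−0.03648·45) = 7.746 mg/L
Dose 2 (430 mg at t=11 h): 430·exp(−0.03648·34) = 124.389 mg/L
Dose 3 (105 mg at t=22 h): 105·exp(−0.03648·23) = 45.372 mg/L
Dose 4 (195 mg at t=33 h): 195·exp(−0.03648·12) = 125.867 mg/L
Dose 5 (370 mg at t=44 h): 370·exp(−0.03648·1) = 356.745 mg/L
C(45) = 7.746 + 124.389 + 45.372 + 125.867 + 356.745 = 660.119 mg/L

660.119 mg/L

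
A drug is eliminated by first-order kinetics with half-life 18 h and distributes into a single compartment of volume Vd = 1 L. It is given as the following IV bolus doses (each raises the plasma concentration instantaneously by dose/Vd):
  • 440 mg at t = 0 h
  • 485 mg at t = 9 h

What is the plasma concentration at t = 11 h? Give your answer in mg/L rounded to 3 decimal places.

k = ln 2 / 18 = 0.03851 per h
Dose 1 (440 mg at t=0 h): 440·exp(−0.03851·11) = 288.065 mg/L
Dose 2 (485 mg at t=9 h): 485·exp(−0.03851·2) = 449.049 mg/L
C(11) = 288.065 + 449.049 = 737.114 mg/L

737.114 mg/L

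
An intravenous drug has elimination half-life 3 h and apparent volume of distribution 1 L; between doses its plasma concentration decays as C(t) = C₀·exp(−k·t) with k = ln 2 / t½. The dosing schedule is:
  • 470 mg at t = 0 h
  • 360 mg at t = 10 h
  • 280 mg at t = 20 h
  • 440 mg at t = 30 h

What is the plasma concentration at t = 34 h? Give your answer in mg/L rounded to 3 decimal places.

k = ln 2 / 3 = 0.23105 per h
Dose 1 (470 mg at t=0 h): 470·exp(−0.23105·34) = 0.182 mg/L
Dose 2 (360 mg at t=10 h): 360·exp(−0.23105·24) = 1.406 mg/L
Dose 3 (280 mg at t=20 h): 280·exp(−0.23105·14) = 11.024 mg/L
Dose 4 (440 mg at t=30 h): 440·exp(−0.23105·4) = 174.614 mg/L
C(34) = 0.182 + 1.406 + 11.024 + 174.614 = 187.227 mg/L

187.227 mg/L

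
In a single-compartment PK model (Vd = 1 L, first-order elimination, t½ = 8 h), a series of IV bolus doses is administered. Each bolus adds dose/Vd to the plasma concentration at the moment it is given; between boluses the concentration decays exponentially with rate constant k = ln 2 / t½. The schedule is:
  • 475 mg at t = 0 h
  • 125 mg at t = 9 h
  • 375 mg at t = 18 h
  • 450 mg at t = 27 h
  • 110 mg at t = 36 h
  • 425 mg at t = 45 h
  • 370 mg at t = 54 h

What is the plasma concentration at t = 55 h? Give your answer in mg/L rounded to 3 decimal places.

600.529 mg/L

k = ln 2 / 8 = 0.08664 per h
Dose 1 (475 mg at t=0 h): 475·exp(−0.08664·55) = 4.047 mg/L
Dose 2 (125 mg at t=9 h): 125·exp(−0.08664·46) = 2.323 mg/L
Dose 3 (375 mg at t=18 h): 375·exp(−0.08664·37) = 15.197 mg/L
Dose 4 (450 mg at t=27 h): 450·exp(−0.08664·28) = 39.775 mg/L
Dose 5 (110 mg at t=36 h): 110·exp(−0.08664·19) = 21.205 mg/L
Dose 6 (425 mg at t=45 h): 425·exp(−0.08664·10) = 178.690 mg/L
Dose 7 (370 mg at t=54 h): 370·exp(−0.08664·1) = 339.291 mg/L
C(55) = 4.047 + 2.323 + 15.197 + 39.775 + 21.205 + 178.690 + 339.291 = 600.529 mg/L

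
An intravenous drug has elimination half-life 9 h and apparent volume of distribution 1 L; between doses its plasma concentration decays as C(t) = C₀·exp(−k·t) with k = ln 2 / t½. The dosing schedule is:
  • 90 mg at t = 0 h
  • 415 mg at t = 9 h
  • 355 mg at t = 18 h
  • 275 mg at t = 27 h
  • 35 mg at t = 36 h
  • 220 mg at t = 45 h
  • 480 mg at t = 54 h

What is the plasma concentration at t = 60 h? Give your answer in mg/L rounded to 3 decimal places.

421.877 mg/L

k = ln 2 / 9 = 0.07702 per h
Dose 1 (90 mg at t=0 h): 90·exp(−0.07702·60) = 0.886 mg/L
Dose 2 (415 mg at t=9 h): 415·exp(−0.07702·51) = 8.170 mg/L
Dose 3 (355 mg at t=18 h): 355·exp(−0.07702·42) = 13.977 mg/L
Dose 4 (275 mg at t=27 h): 275·exp(−0.07702·33) = 21.655 mg/L
Dose 5 (35 mg at t=36 h): 35·exp(−0.07702·24) = 5.512 mg/L
Dose 6 (220 mg at t=45 h): 220·exp(−0.07702·15) = 69.296 mg/L
Dose 7 (480 mg at t=54 h): 480·exp(−0.07702·6) = 302.381 mg/L
C(60) = 0.886 + 8.170 + 13.977 + 21.655 + 5.512 + 69.296 + 302.381 = 421.877 mg/L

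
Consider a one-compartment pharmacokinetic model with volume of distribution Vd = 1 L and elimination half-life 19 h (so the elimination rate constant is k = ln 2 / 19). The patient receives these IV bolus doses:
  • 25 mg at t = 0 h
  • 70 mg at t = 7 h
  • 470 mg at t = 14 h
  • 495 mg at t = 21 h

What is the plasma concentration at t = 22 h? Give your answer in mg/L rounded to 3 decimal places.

k = ln 2 / 19 = 0.03648 per h
Dose 1 (25 mg at t=0 h): 25·exp(−0.03648·22) = 11.204 mg/L
Dose 2 (70 mg at t=7 h): 70·exp(−0.03648·15) = 40.499 mg/L
Dose 3 (470 mg at t=14 h): 470·exp(−0.03648·8) = 351.033 mg/L
Dose 4 (495 mg at t=21 h): 495·exp(−0.03648·1) = 477.267 mg/L
C(22) = 11.204 + 40.499 + 351.033 + 477.267 = 880.003 mg/L

880.003 mg/L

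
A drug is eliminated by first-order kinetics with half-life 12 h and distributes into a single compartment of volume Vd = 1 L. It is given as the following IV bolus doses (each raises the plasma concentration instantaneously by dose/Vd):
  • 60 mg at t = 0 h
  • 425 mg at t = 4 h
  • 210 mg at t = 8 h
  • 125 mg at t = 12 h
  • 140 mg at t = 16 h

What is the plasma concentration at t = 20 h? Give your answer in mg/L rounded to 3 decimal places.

k = ln 2 / 12 = 0.05776 per h
Dose 1 (60 mg at t=0 h): 60·exp(−0.05776·20) = 18.899 mg/L
Dose 2 (425 mg at t=4 h): 425·exp(−0.05776·16) = 168.661 mg/L
Dose 3 (210 mg at t=8 h): 210·exp(−0.05776·12) = 105.000 mg/L
Dose 4 (125 mg at t=12 h): 125·exp(−0.05776·8) = 78.745 mg/L
Dose 5 (140 mg at t=16 h): 140·exp(−0.05776·4) = 111.118 mg/L
C(20) = 18.899 + 168.661 + 105.000 + 78.745 + 111.118 = 482.423 mg/L

482.423 mg/L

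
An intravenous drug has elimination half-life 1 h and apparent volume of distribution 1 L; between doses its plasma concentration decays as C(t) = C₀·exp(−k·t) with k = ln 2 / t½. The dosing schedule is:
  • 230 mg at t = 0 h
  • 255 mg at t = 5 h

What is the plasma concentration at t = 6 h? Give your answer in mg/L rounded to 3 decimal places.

131.094 mg/L

k = ln 2 / 1 = 0.69315 per h
Dose 1 (230 mg at t=0 h): 230·exp(−0.69315·6) = 3.594 mg/L
Dose 2 (255 mg at t=5 h): 255·exp(−0.69315·1) = 127.500 mg/L
C(6) = 3.594 + 127.500 = 131.094 mg/L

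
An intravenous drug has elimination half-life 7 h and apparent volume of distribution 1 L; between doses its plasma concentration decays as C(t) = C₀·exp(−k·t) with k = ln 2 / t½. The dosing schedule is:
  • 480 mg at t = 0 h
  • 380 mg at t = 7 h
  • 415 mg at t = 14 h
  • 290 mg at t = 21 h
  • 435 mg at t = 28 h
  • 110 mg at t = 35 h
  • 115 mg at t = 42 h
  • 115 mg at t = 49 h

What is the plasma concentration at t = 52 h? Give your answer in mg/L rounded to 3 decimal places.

k = ln 2 / 7 = 0.09902 per h
Dose 1 (480 mg at t=0 h): 480·exp(−0.09902·52) = 2.786 mg/L
Dose 2 (380 mg at t=7 h): 380·exp(−0.09902·45) = 4.412 mg/L
Dose 3 (415 mg at t=14 h): 415·exp(−0.09902·38) = 9.636 mg/L
Dose 4 (290 mg at t=21 h): 290·exp(−0.09902·31) = 13.467 mg/L
Dose 5 (435 mg at t=28 h): 435·exp(−0.09902·24) = 40.400 mg/L
Dose 6 (110 mg at t=35 h): 110·exp(−0.09902·17) = 20.432 mg/L
Dose 7 (115 mg at t=42 h): 115·exp(−0.09902·10) = 42.722 mg/L
Dose 8 (115 mg at t=49 h): 115·exp(−0.09902·3) = 85.445 mg/L
C(52) = 2.786 + 4.412 + 9.636 + 13.467 + 40.400 + 20.432 + 42.722 + 85.445 = 219.300 mg/L

219.300 mg/L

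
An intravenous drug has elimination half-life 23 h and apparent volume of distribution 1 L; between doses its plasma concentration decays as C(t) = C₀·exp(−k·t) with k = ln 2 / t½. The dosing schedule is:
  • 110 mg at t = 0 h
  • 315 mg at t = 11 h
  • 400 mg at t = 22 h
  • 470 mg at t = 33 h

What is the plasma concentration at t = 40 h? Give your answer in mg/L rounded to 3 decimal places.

777.533 mg/L

k = ln 2 / 23 = 0.03014 per h
Dose 1 (110 mg at t=0 h): 110·exp(−0.03014·40) = 32.951 mg/L
Dose 2 (315 mg at t=11 h): 315·exp(−0.03014·29) = 131.447 mg/L
Dose 3 (400 mg at t=22 h): 400·exp(−0.03014·18) = 232.526 mg/L
Dose 4 (470 mg at t=33 h): 470·exp(−0.03014·7) = 380.610 mg/L
C(40) = 32.951 + 131.447 + 232.526 + 380.610 = 777.533 mg/L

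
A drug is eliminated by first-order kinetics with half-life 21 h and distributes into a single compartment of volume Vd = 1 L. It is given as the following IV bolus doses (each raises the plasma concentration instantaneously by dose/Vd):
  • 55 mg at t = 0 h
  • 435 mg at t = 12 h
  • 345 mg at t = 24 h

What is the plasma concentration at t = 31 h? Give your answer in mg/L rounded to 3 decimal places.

k = ln 2 / 21 = 0.03301 per h
Dose 1 (55 mg at t=0 h): 55·exp(−0.03301·31) = 19.769 mg/L
Dose 2 (435 mg at t=12 h): 435·exp(−0.03301·19) = 232.343 mg/L
Dose 3 (345 mg at t=24 h): 345·exp(−0.03301·7) = 273.827 mg/L
C(31) = 19.769 + 232.343 + 273.827 = 525.938 mg/L

525.938 mg/L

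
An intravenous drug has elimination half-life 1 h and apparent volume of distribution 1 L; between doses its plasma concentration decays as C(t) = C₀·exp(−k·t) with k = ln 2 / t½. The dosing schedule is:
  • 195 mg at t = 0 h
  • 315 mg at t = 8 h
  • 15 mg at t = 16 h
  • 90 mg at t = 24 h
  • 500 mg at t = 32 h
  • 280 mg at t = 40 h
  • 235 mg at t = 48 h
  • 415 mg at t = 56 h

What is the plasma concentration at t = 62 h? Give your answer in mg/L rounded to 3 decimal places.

k = ln 2 / 1 = 0.69315 per h
Dose 1 (195 mg at t=0 h): 195·exp(−0.69315·62) = 0.000 mg/L
Dose 2 (315 mg at t=8 h): 315·exp(−0.69315·54) = 0.000 mg/L
Dose 3 (15 mg at t=16 h): 15·exp(−0.69315·46) = 0.000 mg/L
Dose 4 (90 mg at t=24 h): 90·exp(−0.69315·38) = 0.000 mg/L
Dose 5 (500 mg at t=32 h): 500·exp(−0.69315·30) = 0.000 mg/L
Dose 6 (280 mg at t=40 h): 280·exp(−0.69315·22) = 0.000 mg/L
Dose 7 (235 mg at t=48 h): 235·exp(−0.69315·14) = 0.014 mg/L
Dose 8 (415 mg at t=56 h): 415·exp(−0.69315·6) = 6.484 mg/L
C(62) = 0.000 + 0.000 + 0.000 + 0.000 + 0.000 + 0.000 + 0.014 + 6.484 = 6.499 mg/L

6.499 mg/L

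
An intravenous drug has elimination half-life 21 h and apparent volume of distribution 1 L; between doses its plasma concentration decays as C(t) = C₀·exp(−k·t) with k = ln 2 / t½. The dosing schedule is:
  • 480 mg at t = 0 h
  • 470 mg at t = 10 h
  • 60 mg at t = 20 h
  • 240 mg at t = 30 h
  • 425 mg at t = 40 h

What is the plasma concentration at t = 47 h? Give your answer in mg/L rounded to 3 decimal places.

k = ln 2 / 21 = 0.03301 per h
Dose 1 (480 mg at t=0 h): 480·exp(−0.03301·47) = 101.744 mg/L
Dose 2 (470 mg at t=10 h): 470·exp(−0.03301·37) = 138.584 mg/L
Dose 3 (60 mg at t=20 h): 60·exp(−0.03301·27) = 24.610 mg/L
Dose 4 (240 mg at t=30 h): 240·exp(−0.03301·17) = 136.937 mg/L
Dose 5 (425 mg at t=40 h): 425·exp(−0.03301·7) = 337.323 mg/L
C(47) = 101.744 + 138.584 + 24.610 + 136.937 + 337.323 = 739.197 mg/L

739.197 mg/L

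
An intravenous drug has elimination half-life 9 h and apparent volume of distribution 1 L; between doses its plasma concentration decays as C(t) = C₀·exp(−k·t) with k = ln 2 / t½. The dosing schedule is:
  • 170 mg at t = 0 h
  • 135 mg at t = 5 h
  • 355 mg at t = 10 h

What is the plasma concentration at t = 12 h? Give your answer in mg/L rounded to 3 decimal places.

k = ln 2 / 9 = 0.07702 per h
Dose 1 (170 mg at t=0 h): 170·exp(−0.07702·12) = 67.465 mg/L
Dose 2 (135 mg at t=5 h): 135·exp(−0.07702·7) = 78.741 mg/L
Dose 3 (355 mg at t=10 h): 355·exp(−0.07702·2) = 304.322 mg/L
C(12) = 67.465 + 78.741 + 304.322 = 450.527 mg/L

450.527 mg/L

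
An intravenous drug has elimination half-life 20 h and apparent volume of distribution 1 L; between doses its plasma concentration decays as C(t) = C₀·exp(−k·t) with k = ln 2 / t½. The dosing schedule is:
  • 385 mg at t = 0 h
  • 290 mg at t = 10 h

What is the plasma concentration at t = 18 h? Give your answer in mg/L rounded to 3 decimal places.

426.095 mg/L

k = ln 2 / 20 = 0.03466 per h
Dose 1 (385 mg at t=0 h): 385·exp(−0.03466·18) = 206.316 mg/L
Dose 2 (290 mg at t=10 h): 290·exp(−0.03466·8) = 219.779 mg/L
C(18) = 206.316 + 219.779 = 426.095 mg/L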